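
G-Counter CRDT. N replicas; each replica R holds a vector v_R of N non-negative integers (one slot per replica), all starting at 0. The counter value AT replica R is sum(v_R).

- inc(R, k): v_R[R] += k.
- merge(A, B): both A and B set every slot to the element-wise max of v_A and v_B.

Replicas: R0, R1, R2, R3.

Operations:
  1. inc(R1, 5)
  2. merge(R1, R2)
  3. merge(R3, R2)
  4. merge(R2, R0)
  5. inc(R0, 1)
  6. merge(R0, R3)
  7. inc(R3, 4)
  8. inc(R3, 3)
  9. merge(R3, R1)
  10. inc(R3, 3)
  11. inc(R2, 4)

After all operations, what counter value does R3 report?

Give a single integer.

Answer: 16

Derivation:
Op 1: inc R1 by 5 -> R1=(0,5,0,0) value=5
Op 2: merge R1<->R2 -> R1=(0,5,0,0) R2=(0,5,0,0)
Op 3: merge R3<->R2 -> R3=(0,5,0,0) R2=(0,5,0,0)
Op 4: merge R2<->R0 -> R2=(0,5,0,0) R0=(0,5,0,0)
Op 5: inc R0 by 1 -> R0=(1,5,0,0) value=6
Op 6: merge R0<->R3 -> R0=(1,5,0,0) R3=(1,5,0,0)
Op 7: inc R3 by 4 -> R3=(1,5,0,4) value=10
Op 8: inc R3 by 3 -> R3=(1,5,0,7) value=13
Op 9: merge R3<->R1 -> R3=(1,5,0,7) R1=(1,5,0,7)
Op 10: inc R3 by 3 -> R3=(1,5,0,10) value=16
Op 11: inc R2 by 4 -> R2=(0,5,4,0) value=9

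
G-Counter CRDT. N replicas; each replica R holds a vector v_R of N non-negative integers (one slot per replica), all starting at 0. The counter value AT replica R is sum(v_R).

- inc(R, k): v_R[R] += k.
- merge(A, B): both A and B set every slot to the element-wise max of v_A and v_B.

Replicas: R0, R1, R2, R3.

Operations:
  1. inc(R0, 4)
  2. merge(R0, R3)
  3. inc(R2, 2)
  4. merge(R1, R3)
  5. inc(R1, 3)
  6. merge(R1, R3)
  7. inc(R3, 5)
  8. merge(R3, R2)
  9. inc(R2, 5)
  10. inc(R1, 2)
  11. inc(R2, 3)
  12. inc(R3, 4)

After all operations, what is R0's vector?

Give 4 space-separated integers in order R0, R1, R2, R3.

Answer: 4 0 0 0

Derivation:
Op 1: inc R0 by 4 -> R0=(4,0,0,0) value=4
Op 2: merge R0<->R3 -> R0=(4,0,0,0) R3=(4,0,0,0)
Op 3: inc R2 by 2 -> R2=(0,0,2,0) value=2
Op 4: merge R1<->R3 -> R1=(4,0,0,0) R3=(4,0,0,0)
Op 5: inc R1 by 3 -> R1=(4,3,0,0) value=7
Op 6: merge R1<->R3 -> R1=(4,3,0,0) R3=(4,3,0,0)
Op 7: inc R3 by 5 -> R3=(4,3,0,5) value=12
Op 8: merge R3<->R2 -> R3=(4,3,2,5) R2=(4,3,2,5)
Op 9: inc R2 by 5 -> R2=(4,3,7,5) value=19
Op 10: inc R1 by 2 -> R1=(4,5,0,0) value=9
Op 11: inc R2 by 3 -> R2=(4,3,10,5) value=22
Op 12: inc R3 by 4 -> R3=(4,3,2,9) value=18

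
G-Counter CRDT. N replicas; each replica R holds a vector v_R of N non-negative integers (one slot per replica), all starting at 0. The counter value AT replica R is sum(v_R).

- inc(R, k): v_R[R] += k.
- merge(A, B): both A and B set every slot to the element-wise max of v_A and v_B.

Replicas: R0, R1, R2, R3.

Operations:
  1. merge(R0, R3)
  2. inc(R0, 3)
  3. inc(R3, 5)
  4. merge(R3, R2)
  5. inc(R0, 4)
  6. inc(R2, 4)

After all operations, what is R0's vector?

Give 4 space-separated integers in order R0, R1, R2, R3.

Answer: 7 0 0 0

Derivation:
Op 1: merge R0<->R3 -> R0=(0,0,0,0) R3=(0,0,0,0)
Op 2: inc R0 by 3 -> R0=(3,0,0,0) value=3
Op 3: inc R3 by 5 -> R3=(0,0,0,5) value=5
Op 4: merge R3<->R2 -> R3=(0,0,0,5) R2=(0,0,0,5)
Op 5: inc R0 by 4 -> R0=(7,0,0,0) value=7
Op 6: inc R2 by 4 -> R2=(0,0,4,5) value=9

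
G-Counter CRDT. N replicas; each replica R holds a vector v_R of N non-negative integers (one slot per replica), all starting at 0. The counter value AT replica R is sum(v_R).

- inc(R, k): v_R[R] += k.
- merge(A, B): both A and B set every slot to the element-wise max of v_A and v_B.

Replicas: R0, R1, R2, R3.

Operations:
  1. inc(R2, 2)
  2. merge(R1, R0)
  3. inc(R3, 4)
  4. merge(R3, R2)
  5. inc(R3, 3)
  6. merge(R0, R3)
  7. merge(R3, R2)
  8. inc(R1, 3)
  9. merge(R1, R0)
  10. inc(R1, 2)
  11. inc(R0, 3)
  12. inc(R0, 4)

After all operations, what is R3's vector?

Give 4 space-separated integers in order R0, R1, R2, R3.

Op 1: inc R2 by 2 -> R2=(0,0,2,0) value=2
Op 2: merge R1<->R0 -> R1=(0,0,0,0) R0=(0,0,0,0)
Op 3: inc R3 by 4 -> R3=(0,0,0,4) value=4
Op 4: merge R3<->R2 -> R3=(0,0,2,4) R2=(0,0,2,4)
Op 5: inc R3 by 3 -> R3=(0,0,2,7) value=9
Op 6: merge R0<->R3 -> R0=(0,0,2,7) R3=(0,0,2,7)
Op 7: merge R3<->R2 -> R3=(0,0,2,7) R2=(0,0,2,7)
Op 8: inc R1 by 3 -> R1=(0,3,0,0) value=3
Op 9: merge R1<->R0 -> R1=(0,3,2,7) R0=(0,3,2,7)
Op 10: inc R1 by 2 -> R1=(0,5,2,7) value=14
Op 11: inc R0 by 3 -> R0=(3,3,2,7) value=15
Op 12: inc R0 by 4 -> R0=(7,3,2,7) value=19

Answer: 0 0 2 7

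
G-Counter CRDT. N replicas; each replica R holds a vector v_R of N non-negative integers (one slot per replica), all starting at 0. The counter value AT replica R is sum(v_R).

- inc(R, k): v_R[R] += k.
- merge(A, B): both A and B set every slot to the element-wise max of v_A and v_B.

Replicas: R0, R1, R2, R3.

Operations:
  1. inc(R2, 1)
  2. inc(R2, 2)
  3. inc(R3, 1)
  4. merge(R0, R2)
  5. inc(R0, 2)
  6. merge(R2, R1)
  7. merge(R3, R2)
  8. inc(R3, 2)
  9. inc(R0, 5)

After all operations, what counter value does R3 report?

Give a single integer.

Answer: 6

Derivation:
Op 1: inc R2 by 1 -> R2=(0,0,1,0) value=1
Op 2: inc R2 by 2 -> R2=(0,0,3,0) value=3
Op 3: inc R3 by 1 -> R3=(0,0,0,1) value=1
Op 4: merge R0<->R2 -> R0=(0,0,3,0) R2=(0,0,3,0)
Op 5: inc R0 by 2 -> R0=(2,0,3,0) value=5
Op 6: merge R2<->R1 -> R2=(0,0,3,0) R1=(0,0,3,0)
Op 7: merge R3<->R2 -> R3=(0,0,3,1) R2=(0,0,3,1)
Op 8: inc R3 by 2 -> R3=(0,0,3,3) value=6
Op 9: inc R0 by 5 -> R0=(7,0,3,0) value=10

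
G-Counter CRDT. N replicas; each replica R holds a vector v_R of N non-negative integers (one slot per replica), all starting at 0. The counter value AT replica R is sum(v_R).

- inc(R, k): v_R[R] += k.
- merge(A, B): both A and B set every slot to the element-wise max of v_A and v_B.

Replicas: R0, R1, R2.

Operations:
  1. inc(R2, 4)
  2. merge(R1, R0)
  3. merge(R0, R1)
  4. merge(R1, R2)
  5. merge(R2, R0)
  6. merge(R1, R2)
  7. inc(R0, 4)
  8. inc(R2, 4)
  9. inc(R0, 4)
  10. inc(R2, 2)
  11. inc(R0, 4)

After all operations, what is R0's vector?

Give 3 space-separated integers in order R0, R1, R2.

Answer: 12 0 4

Derivation:
Op 1: inc R2 by 4 -> R2=(0,0,4) value=4
Op 2: merge R1<->R0 -> R1=(0,0,0) R0=(0,0,0)
Op 3: merge R0<->R1 -> R0=(0,0,0) R1=(0,0,0)
Op 4: merge R1<->R2 -> R1=(0,0,4) R2=(0,0,4)
Op 5: merge R2<->R0 -> R2=(0,0,4) R0=(0,0,4)
Op 6: merge R1<->R2 -> R1=(0,0,4) R2=(0,0,4)
Op 7: inc R0 by 4 -> R0=(4,0,4) value=8
Op 8: inc R2 by 4 -> R2=(0,0,8) value=8
Op 9: inc R0 by 4 -> R0=(8,0,4) value=12
Op 10: inc R2 by 2 -> R2=(0,0,10) value=10
Op 11: inc R0 by 4 -> R0=(12,0,4) value=16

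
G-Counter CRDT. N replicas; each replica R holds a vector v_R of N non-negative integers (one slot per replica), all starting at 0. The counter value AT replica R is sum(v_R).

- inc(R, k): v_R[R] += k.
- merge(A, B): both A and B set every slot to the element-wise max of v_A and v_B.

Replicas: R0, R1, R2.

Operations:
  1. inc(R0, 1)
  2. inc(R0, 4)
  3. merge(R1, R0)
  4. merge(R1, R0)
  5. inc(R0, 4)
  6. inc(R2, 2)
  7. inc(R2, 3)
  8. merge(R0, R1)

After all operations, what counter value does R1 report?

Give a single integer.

Op 1: inc R0 by 1 -> R0=(1,0,0) value=1
Op 2: inc R0 by 4 -> R0=(5,0,0) value=5
Op 3: merge R1<->R0 -> R1=(5,0,0) R0=(5,0,0)
Op 4: merge R1<->R0 -> R1=(5,0,0) R0=(5,0,0)
Op 5: inc R0 by 4 -> R0=(9,0,0) value=9
Op 6: inc R2 by 2 -> R2=(0,0,2) value=2
Op 7: inc R2 by 3 -> R2=(0,0,5) value=5
Op 8: merge R0<->R1 -> R0=(9,0,0) R1=(9,0,0)

Answer: 9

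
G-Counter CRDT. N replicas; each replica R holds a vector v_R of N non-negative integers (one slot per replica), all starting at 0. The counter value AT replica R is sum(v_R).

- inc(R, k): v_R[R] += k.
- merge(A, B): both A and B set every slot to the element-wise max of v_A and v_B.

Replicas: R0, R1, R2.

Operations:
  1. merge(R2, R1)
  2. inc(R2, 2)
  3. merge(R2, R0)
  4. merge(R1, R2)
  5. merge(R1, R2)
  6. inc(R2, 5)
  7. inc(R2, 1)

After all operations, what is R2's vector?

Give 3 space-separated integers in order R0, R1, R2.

Answer: 0 0 8

Derivation:
Op 1: merge R2<->R1 -> R2=(0,0,0) R1=(0,0,0)
Op 2: inc R2 by 2 -> R2=(0,0,2) value=2
Op 3: merge R2<->R0 -> R2=(0,0,2) R0=(0,0,2)
Op 4: merge R1<->R2 -> R1=(0,0,2) R2=(0,0,2)
Op 5: merge R1<->R2 -> R1=(0,0,2) R2=(0,0,2)
Op 6: inc R2 by 5 -> R2=(0,0,7) value=7
Op 7: inc R2 by 1 -> R2=(0,0,8) value=8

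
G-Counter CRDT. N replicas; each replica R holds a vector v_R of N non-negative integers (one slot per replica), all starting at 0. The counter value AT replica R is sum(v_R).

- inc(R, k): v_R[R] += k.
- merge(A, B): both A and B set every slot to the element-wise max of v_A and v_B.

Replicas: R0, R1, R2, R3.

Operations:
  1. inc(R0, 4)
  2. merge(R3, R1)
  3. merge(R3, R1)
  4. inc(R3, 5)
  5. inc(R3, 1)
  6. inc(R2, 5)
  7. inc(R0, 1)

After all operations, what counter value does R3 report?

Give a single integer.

Answer: 6

Derivation:
Op 1: inc R0 by 4 -> R0=(4,0,0,0) value=4
Op 2: merge R3<->R1 -> R3=(0,0,0,0) R1=(0,0,0,0)
Op 3: merge R3<->R1 -> R3=(0,0,0,0) R1=(0,0,0,0)
Op 4: inc R3 by 5 -> R3=(0,0,0,5) value=5
Op 5: inc R3 by 1 -> R3=(0,0,0,6) value=6
Op 6: inc R2 by 5 -> R2=(0,0,5,0) value=5
Op 7: inc R0 by 1 -> R0=(5,0,0,0) value=5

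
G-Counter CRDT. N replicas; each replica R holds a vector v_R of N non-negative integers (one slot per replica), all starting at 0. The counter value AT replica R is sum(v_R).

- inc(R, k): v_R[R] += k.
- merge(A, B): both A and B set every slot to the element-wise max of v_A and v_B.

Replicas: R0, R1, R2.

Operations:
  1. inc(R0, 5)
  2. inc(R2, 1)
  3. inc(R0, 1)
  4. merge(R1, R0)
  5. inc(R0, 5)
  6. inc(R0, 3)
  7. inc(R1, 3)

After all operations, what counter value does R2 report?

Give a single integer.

Op 1: inc R0 by 5 -> R0=(5,0,0) value=5
Op 2: inc R2 by 1 -> R2=(0,0,1) value=1
Op 3: inc R0 by 1 -> R0=(6,0,0) value=6
Op 4: merge R1<->R0 -> R1=(6,0,0) R0=(6,0,0)
Op 5: inc R0 by 5 -> R0=(11,0,0) value=11
Op 6: inc R0 by 3 -> R0=(14,0,0) value=14
Op 7: inc R1 by 3 -> R1=(6,3,0) value=9

Answer: 1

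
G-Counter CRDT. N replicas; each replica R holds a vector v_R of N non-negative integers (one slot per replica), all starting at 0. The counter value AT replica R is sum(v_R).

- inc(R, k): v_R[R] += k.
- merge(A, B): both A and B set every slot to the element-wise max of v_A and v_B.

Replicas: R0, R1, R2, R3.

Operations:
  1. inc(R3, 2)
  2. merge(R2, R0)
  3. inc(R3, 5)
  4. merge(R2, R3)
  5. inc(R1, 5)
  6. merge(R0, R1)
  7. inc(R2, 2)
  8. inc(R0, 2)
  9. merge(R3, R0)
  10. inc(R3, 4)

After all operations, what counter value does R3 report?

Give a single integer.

Answer: 18

Derivation:
Op 1: inc R3 by 2 -> R3=(0,0,0,2) value=2
Op 2: merge R2<->R0 -> R2=(0,0,0,0) R0=(0,0,0,0)
Op 3: inc R3 by 5 -> R3=(0,0,0,7) value=7
Op 4: merge R2<->R3 -> R2=(0,0,0,7) R3=(0,0,0,7)
Op 5: inc R1 by 5 -> R1=(0,5,0,0) value=5
Op 6: merge R0<->R1 -> R0=(0,5,0,0) R1=(0,5,0,0)
Op 7: inc R2 by 2 -> R2=(0,0,2,7) value=9
Op 8: inc R0 by 2 -> R0=(2,5,0,0) value=7
Op 9: merge R3<->R0 -> R3=(2,5,0,7) R0=(2,5,0,7)
Op 10: inc R3 by 4 -> R3=(2,5,0,11) value=18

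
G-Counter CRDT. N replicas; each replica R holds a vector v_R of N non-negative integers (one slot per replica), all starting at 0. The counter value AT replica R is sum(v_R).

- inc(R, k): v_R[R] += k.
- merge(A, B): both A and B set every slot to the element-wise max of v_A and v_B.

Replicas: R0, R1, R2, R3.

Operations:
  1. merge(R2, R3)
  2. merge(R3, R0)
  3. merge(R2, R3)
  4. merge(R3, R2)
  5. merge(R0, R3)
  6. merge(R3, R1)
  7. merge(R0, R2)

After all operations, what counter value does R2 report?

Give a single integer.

Op 1: merge R2<->R3 -> R2=(0,0,0,0) R3=(0,0,0,0)
Op 2: merge R3<->R0 -> R3=(0,0,0,0) R0=(0,0,0,0)
Op 3: merge R2<->R3 -> R2=(0,0,0,0) R3=(0,0,0,0)
Op 4: merge R3<->R2 -> R3=(0,0,0,0) R2=(0,0,0,0)
Op 5: merge R0<->R3 -> R0=(0,0,0,0) R3=(0,0,0,0)
Op 6: merge R3<->R1 -> R3=(0,0,0,0) R1=(0,0,0,0)
Op 7: merge R0<->R2 -> R0=(0,0,0,0) R2=(0,0,0,0)

Answer: 0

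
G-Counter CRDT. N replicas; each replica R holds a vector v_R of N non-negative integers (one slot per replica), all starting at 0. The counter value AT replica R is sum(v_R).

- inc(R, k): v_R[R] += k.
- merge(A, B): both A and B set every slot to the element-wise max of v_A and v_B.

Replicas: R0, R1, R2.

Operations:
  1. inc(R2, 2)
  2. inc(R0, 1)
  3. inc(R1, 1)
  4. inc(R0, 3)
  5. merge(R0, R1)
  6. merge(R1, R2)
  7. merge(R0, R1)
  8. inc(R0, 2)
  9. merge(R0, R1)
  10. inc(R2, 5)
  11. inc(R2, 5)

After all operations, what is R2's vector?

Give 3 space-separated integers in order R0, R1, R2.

Op 1: inc R2 by 2 -> R2=(0,0,2) value=2
Op 2: inc R0 by 1 -> R0=(1,0,0) value=1
Op 3: inc R1 by 1 -> R1=(0,1,0) value=1
Op 4: inc R0 by 3 -> R0=(4,0,0) value=4
Op 5: merge R0<->R1 -> R0=(4,1,0) R1=(4,1,0)
Op 6: merge R1<->R2 -> R1=(4,1,2) R2=(4,1,2)
Op 7: merge R0<->R1 -> R0=(4,1,2) R1=(4,1,2)
Op 8: inc R0 by 2 -> R0=(6,1,2) value=9
Op 9: merge R0<->R1 -> R0=(6,1,2) R1=(6,1,2)
Op 10: inc R2 by 5 -> R2=(4,1,7) value=12
Op 11: inc R2 by 5 -> R2=(4,1,12) value=17

Answer: 4 1 12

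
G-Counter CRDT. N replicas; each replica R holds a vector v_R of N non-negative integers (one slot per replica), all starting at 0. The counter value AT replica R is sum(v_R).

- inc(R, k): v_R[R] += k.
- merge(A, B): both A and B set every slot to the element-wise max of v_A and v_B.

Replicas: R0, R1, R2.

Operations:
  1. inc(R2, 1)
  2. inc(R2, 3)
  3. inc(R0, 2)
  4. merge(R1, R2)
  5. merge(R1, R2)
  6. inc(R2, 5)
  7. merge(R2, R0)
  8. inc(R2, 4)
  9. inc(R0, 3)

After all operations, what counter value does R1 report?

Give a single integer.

Answer: 4

Derivation:
Op 1: inc R2 by 1 -> R2=(0,0,1) value=1
Op 2: inc R2 by 3 -> R2=(0,0,4) value=4
Op 3: inc R0 by 2 -> R0=(2,0,0) value=2
Op 4: merge R1<->R2 -> R1=(0,0,4) R2=(0,0,4)
Op 5: merge R1<->R2 -> R1=(0,0,4) R2=(0,0,4)
Op 6: inc R2 by 5 -> R2=(0,0,9) value=9
Op 7: merge R2<->R0 -> R2=(2,0,9) R0=(2,0,9)
Op 8: inc R2 by 4 -> R2=(2,0,13) value=15
Op 9: inc R0 by 3 -> R0=(5,0,9) value=14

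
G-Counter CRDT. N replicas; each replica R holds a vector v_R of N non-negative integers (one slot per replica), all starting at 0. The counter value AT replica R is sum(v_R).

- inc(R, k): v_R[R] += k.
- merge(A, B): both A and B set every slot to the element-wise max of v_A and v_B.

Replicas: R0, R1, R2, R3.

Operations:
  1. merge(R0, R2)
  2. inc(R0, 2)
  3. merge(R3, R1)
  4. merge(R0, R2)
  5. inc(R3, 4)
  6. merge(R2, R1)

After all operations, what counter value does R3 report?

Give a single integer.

Op 1: merge R0<->R2 -> R0=(0,0,0,0) R2=(0,0,0,0)
Op 2: inc R0 by 2 -> R0=(2,0,0,0) value=2
Op 3: merge R3<->R1 -> R3=(0,0,0,0) R1=(0,0,0,0)
Op 4: merge R0<->R2 -> R0=(2,0,0,0) R2=(2,0,0,0)
Op 5: inc R3 by 4 -> R3=(0,0,0,4) value=4
Op 6: merge R2<->R1 -> R2=(2,0,0,0) R1=(2,0,0,0)

Answer: 4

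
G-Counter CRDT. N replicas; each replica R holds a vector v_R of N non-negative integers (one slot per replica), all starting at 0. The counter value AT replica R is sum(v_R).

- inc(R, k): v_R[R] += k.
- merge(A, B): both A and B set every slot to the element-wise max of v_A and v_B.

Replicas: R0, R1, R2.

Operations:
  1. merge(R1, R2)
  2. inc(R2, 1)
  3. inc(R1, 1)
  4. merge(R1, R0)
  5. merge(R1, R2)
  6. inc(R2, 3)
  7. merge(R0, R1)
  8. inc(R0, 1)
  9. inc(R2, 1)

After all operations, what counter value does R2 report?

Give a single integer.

Op 1: merge R1<->R2 -> R1=(0,0,0) R2=(0,0,0)
Op 2: inc R2 by 1 -> R2=(0,0,1) value=1
Op 3: inc R1 by 1 -> R1=(0,1,0) value=1
Op 4: merge R1<->R0 -> R1=(0,1,0) R0=(0,1,0)
Op 5: merge R1<->R2 -> R1=(0,1,1) R2=(0,1,1)
Op 6: inc R2 by 3 -> R2=(0,1,4) value=5
Op 7: merge R0<->R1 -> R0=(0,1,1) R1=(0,1,1)
Op 8: inc R0 by 1 -> R0=(1,1,1) value=3
Op 9: inc R2 by 1 -> R2=(0,1,5) value=6

Answer: 6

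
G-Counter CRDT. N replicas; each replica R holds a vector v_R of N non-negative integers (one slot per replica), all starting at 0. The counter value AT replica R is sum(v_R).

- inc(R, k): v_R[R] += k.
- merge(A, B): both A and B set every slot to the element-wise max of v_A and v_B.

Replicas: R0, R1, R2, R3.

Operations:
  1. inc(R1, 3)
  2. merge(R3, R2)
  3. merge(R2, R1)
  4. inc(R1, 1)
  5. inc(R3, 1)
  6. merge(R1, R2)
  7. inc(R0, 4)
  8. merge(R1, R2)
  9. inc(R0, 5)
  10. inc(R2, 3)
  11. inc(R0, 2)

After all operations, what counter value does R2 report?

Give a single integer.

Op 1: inc R1 by 3 -> R1=(0,3,0,0) value=3
Op 2: merge R3<->R2 -> R3=(0,0,0,0) R2=(0,0,0,0)
Op 3: merge R2<->R1 -> R2=(0,3,0,0) R1=(0,3,0,0)
Op 4: inc R1 by 1 -> R1=(0,4,0,0) value=4
Op 5: inc R3 by 1 -> R3=(0,0,0,1) value=1
Op 6: merge R1<->R2 -> R1=(0,4,0,0) R2=(0,4,0,0)
Op 7: inc R0 by 4 -> R0=(4,0,0,0) value=4
Op 8: merge R1<->R2 -> R1=(0,4,0,0) R2=(0,4,0,0)
Op 9: inc R0 by 5 -> R0=(9,0,0,0) value=9
Op 10: inc R2 by 3 -> R2=(0,4,3,0) value=7
Op 11: inc R0 by 2 -> R0=(11,0,0,0) value=11

Answer: 7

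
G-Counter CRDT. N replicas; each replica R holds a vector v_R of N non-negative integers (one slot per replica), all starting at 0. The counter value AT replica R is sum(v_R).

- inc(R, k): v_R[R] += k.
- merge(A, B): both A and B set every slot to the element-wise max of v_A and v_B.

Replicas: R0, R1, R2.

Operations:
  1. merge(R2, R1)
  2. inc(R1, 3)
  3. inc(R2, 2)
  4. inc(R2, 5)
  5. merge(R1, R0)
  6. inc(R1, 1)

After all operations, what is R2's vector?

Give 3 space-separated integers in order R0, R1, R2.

Answer: 0 0 7

Derivation:
Op 1: merge R2<->R1 -> R2=(0,0,0) R1=(0,0,0)
Op 2: inc R1 by 3 -> R1=(0,3,0) value=3
Op 3: inc R2 by 2 -> R2=(0,0,2) value=2
Op 4: inc R2 by 5 -> R2=(0,0,7) value=7
Op 5: merge R1<->R0 -> R1=(0,3,0) R0=(0,3,0)
Op 6: inc R1 by 1 -> R1=(0,4,0) value=4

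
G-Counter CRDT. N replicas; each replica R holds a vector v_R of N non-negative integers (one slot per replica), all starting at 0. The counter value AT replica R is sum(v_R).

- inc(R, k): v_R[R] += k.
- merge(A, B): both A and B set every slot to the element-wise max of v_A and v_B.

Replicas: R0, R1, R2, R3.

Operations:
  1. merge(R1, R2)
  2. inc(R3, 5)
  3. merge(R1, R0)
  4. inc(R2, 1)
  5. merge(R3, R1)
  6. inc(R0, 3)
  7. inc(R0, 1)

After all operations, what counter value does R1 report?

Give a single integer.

Answer: 5

Derivation:
Op 1: merge R1<->R2 -> R1=(0,0,0,0) R2=(0,0,0,0)
Op 2: inc R3 by 5 -> R3=(0,0,0,5) value=5
Op 3: merge R1<->R0 -> R1=(0,0,0,0) R0=(0,0,0,0)
Op 4: inc R2 by 1 -> R2=(0,0,1,0) value=1
Op 5: merge R3<->R1 -> R3=(0,0,0,5) R1=(0,0,0,5)
Op 6: inc R0 by 3 -> R0=(3,0,0,0) value=3
Op 7: inc R0 by 1 -> R0=(4,0,0,0) value=4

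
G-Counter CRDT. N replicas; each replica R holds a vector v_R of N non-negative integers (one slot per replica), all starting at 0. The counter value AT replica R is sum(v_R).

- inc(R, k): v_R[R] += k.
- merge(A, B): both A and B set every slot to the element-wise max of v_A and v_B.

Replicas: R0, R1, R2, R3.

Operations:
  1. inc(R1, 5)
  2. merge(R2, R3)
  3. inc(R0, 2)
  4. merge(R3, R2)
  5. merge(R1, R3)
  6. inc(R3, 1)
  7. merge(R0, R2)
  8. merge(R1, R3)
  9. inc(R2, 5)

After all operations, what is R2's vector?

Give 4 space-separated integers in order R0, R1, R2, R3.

Answer: 2 0 5 0

Derivation:
Op 1: inc R1 by 5 -> R1=(0,5,0,0) value=5
Op 2: merge R2<->R3 -> R2=(0,0,0,0) R3=(0,0,0,0)
Op 3: inc R0 by 2 -> R0=(2,0,0,0) value=2
Op 4: merge R3<->R2 -> R3=(0,0,0,0) R2=(0,0,0,0)
Op 5: merge R1<->R3 -> R1=(0,5,0,0) R3=(0,5,0,0)
Op 6: inc R3 by 1 -> R3=(0,5,0,1) value=6
Op 7: merge R0<->R2 -> R0=(2,0,0,0) R2=(2,0,0,0)
Op 8: merge R1<->R3 -> R1=(0,5,0,1) R3=(0,5,0,1)
Op 9: inc R2 by 5 -> R2=(2,0,5,0) value=7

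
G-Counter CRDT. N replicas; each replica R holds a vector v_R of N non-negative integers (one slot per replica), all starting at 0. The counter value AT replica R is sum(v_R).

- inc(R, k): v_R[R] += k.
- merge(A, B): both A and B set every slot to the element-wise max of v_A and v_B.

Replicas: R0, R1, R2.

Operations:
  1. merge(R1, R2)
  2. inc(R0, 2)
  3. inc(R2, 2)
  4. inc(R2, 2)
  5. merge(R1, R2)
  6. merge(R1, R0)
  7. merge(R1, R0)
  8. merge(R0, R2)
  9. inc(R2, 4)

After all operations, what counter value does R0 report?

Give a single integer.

Answer: 6

Derivation:
Op 1: merge R1<->R2 -> R1=(0,0,0) R2=(0,0,0)
Op 2: inc R0 by 2 -> R0=(2,0,0) value=2
Op 3: inc R2 by 2 -> R2=(0,0,2) value=2
Op 4: inc R2 by 2 -> R2=(0,0,4) value=4
Op 5: merge R1<->R2 -> R1=(0,0,4) R2=(0,0,4)
Op 6: merge R1<->R0 -> R1=(2,0,4) R0=(2,0,4)
Op 7: merge R1<->R0 -> R1=(2,0,4) R0=(2,0,4)
Op 8: merge R0<->R2 -> R0=(2,0,4) R2=(2,0,4)
Op 9: inc R2 by 4 -> R2=(2,0,8) value=10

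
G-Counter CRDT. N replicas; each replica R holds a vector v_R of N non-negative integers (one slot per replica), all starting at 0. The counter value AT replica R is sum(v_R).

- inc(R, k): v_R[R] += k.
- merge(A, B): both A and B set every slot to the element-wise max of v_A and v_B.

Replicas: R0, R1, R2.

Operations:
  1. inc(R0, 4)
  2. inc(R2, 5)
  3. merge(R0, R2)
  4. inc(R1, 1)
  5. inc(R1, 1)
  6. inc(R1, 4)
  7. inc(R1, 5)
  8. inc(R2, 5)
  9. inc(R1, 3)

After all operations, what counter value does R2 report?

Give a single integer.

Op 1: inc R0 by 4 -> R0=(4,0,0) value=4
Op 2: inc R2 by 5 -> R2=(0,0,5) value=5
Op 3: merge R0<->R2 -> R0=(4,0,5) R2=(4,0,5)
Op 4: inc R1 by 1 -> R1=(0,1,0) value=1
Op 5: inc R1 by 1 -> R1=(0,2,0) value=2
Op 6: inc R1 by 4 -> R1=(0,6,0) value=6
Op 7: inc R1 by 5 -> R1=(0,11,0) value=11
Op 8: inc R2 by 5 -> R2=(4,0,10) value=14
Op 9: inc R1 by 3 -> R1=(0,14,0) value=14

Answer: 14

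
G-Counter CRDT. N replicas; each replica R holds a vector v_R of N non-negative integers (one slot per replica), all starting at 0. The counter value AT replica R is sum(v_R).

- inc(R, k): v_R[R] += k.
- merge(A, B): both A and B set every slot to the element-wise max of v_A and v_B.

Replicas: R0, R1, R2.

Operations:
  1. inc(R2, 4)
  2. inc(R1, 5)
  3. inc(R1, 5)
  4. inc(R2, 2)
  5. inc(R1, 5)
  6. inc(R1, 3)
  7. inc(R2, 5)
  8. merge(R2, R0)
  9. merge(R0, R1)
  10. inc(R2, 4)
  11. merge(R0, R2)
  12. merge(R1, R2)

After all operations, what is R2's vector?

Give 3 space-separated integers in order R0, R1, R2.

Op 1: inc R2 by 4 -> R2=(0,0,4) value=4
Op 2: inc R1 by 5 -> R1=(0,5,0) value=5
Op 3: inc R1 by 5 -> R1=(0,10,0) value=10
Op 4: inc R2 by 2 -> R2=(0,0,6) value=6
Op 5: inc R1 by 5 -> R1=(0,15,0) value=15
Op 6: inc R1 by 3 -> R1=(0,18,0) value=18
Op 7: inc R2 by 5 -> R2=(0,0,11) value=11
Op 8: merge R2<->R0 -> R2=(0,0,11) R0=(0,0,11)
Op 9: merge R0<->R1 -> R0=(0,18,11) R1=(0,18,11)
Op 10: inc R2 by 4 -> R2=(0,0,15) value=15
Op 11: merge R0<->R2 -> R0=(0,18,15) R2=(0,18,15)
Op 12: merge R1<->R2 -> R1=(0,18,15) R2=(0,18,15)

Answer: 0 18 15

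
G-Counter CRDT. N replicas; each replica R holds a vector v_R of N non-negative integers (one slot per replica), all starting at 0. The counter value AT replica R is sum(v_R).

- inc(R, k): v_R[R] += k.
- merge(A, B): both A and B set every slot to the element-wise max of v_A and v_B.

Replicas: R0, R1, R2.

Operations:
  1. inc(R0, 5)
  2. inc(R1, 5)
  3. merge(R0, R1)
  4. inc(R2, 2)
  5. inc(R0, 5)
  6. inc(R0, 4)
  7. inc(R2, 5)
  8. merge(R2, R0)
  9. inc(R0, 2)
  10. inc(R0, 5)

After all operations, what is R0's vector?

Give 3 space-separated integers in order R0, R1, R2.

Op 1: inc R0 by 5 -> R0=(5,0,0) value=5
Op 2: inc R1 by 5 -> R1=(0,5,0) value=5
Op 3: merge R0<->R1 -> R0=(5,5,0) R1=(5,5,0)
Op 4: inc R2 by 2 -> R2=(0,0,2) value=2
Op 5: inc R0 by 5 -> R0=(10,5,0) value=15
Op 6: inc R0 by 4 -> R0=(14,5,0) value=19
Op 7: inc R2 by 5 -> R2=(0,0,7) value=7
Op 8: merge R2<->R0 -> R2=(14,5,7) R0=(14,5,7)
Op 9: inc R0 by 2 -> R0=(16,5,7) value=28
Op 10: inc R0 by 5 -> R0=(21,5,7) value=33

Answer: 21 5 7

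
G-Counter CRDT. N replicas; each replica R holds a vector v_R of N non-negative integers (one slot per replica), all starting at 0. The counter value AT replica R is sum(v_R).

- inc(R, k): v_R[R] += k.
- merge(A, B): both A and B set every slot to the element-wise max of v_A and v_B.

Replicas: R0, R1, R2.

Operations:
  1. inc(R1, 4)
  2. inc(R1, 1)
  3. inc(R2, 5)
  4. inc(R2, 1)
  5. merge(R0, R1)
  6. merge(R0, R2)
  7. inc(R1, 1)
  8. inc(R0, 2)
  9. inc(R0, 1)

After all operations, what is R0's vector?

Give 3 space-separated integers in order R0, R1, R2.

Answer: 3 5 6

Derivation:
Op 1: inc R1 by 4 -> R1=(0,4,0) value=4
Op 2: inc R1 by 1 -> R1=(0,5,0) value=5
Op 3: inc R2 by 5 -> R2=(0,0,5) value=5
Op 4: inc R2 by 1 -> R2=(0,0,6) value=6
Op 5: merge R0<->R1 -> R0=(0,5,0) R1=(0,5,0)
Op 6: merge R0<->R2 -> R0=(0,5,6) R2=(0,5,6)
Op 7: inc R1 by 1 -> R1=(0,6,0) value=6
Op 8: inc R0 by 2 -> R0=(2,5,6) value=13
Op 9: inc R0 by 1 -> R0=(3,5,6) value=14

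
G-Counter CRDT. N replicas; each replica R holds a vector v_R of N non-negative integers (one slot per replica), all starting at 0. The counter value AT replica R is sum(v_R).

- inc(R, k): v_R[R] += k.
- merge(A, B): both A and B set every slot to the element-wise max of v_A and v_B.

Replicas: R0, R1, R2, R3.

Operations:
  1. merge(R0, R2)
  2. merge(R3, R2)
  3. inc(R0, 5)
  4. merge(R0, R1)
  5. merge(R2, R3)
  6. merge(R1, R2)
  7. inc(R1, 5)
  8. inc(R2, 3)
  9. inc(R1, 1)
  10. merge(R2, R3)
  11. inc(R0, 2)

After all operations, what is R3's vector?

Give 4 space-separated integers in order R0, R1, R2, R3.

Answer: 5 0 3 0

Derivation:
Op 1: merge R0<->R2 -> R0=(0,0,0,0) R2=(0,0,0,0)
Op 2: merge R3<->R2 -> R3=(0,0,0,0) R2=(0,0,0,0)
Op 3: inc R0 by 5 -> R0=(5,0,0,0) value=5
Op 4: merge R0<->R1 -> R0=(5,0,0,0) R1=(5,0,0,0)
Op 5: merge R2<->R3 -> R2=(0,0,0,0) R3=(0,0,0,0)
Op 6: merge R1<->R2 -> R1=(5,0,0,0) R2=(5,0,0,0)
Op 7: inc R1 by 5 -> R1=(5,5,0,0) value=10
Op 8: inc R2 by 3 -> R2=(5,0,3,0) value=8
Op 9: inc R1 by 1 -> R1=(5,6,0,0) value=11
Op 10: merge R2<->R3 -> R2=(5,0,3,0) R3=(5,0,3,0)
Op 11: inc R0 by 2 -> R0=(7,0,0,0) value=7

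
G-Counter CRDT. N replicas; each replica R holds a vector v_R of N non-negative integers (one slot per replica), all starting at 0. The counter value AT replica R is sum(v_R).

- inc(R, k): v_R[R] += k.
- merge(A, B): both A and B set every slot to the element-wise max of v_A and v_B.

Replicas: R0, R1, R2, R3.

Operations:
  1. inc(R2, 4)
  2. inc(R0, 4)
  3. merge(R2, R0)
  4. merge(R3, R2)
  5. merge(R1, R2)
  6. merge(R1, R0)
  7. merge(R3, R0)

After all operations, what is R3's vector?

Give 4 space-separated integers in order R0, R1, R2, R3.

Answer: 4 0 4 0

Derivation:
Op 1: inc R2 by 4 -> R2=(0,0,4,0) value=4
Op 2: inc R0 by 4 -> R0=(4,0,0,0) value=4
Op 3: merge R2<->R0 -> R2=(4,0,4,0) R0=(4,0,4,0)
Op 4: merge R3<->R2 -> R3=(4,0,4,0) R2=(4,0,4,0)
Op 5: merge R1<->R2 -> R1=(4,0,4,0) R2=(4,0,4,0)
Op 6: merge R1<->R0 -> R1=(4,0,4,0) R0=(4,0,4,0)
Op 7: merge R3<->R0 -> R3=(4,0,4,0) R0=(4,0,4,0)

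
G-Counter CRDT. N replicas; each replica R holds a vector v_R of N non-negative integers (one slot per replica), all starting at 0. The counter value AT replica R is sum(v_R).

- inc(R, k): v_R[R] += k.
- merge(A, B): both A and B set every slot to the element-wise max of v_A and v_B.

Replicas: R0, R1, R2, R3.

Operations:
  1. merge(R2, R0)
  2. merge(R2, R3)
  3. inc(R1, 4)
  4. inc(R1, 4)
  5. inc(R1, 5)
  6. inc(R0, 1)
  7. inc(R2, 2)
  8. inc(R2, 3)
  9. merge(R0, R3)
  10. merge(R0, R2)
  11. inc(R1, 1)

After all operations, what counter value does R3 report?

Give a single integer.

Op 1: merge R2<->R0 -> R2=(0,0,0,0) R0=(0,0,0,0)
Op 2: merge R2<->R3 -> R2=(0,0,0,0) R3=(0,0,0,0)
Op 3: inc R1 by 4 -> R1=(0,4,0,0) value=4
Op 4: inc R1 by 4 -> R1=(0,8,0,0) value=8
Op 5: inc R1 by 5 -> R1=(0,13,0,0) value=13
Op 6: inc R0 by 1 -> R0=(1,0,0,0) value=1
Op 7: inc R2 by 2 -> R2=(0,0,2,0) value=2
Op 8: inc R2 by 3 -> R2=(0,0,5,0) value=5
Op 9: merge R0<->R3 -> R0=(1,0,0,0) R3=(1,0,0,0)
Op 10: merge R0<->R2 -> R0=(1,0,5,0) R2=(1,0,5,0)
Op 11: inc R1 by 1 -> R1=(0,14,0,0) value=14

Answer: 1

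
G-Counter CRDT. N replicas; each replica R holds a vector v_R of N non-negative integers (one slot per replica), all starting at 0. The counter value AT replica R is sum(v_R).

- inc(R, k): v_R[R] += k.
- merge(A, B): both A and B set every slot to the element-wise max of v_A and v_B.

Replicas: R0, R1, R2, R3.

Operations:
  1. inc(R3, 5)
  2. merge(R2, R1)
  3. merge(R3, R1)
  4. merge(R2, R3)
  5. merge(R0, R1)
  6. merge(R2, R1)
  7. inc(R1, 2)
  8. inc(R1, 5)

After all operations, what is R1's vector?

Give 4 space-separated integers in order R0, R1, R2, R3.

Answer: 0 7 0 5

Derivation:
Op 1: inc R3 by 5 -> R3=(0,0,0,5) value=5
Op 2: merge R2<->R1 -> R2=(0,0,0,0) R1=(0,0,0,0)
Op 3: merge R3<->R1 -> R3=(0,0,0,5) R1=(0,0,0,5)
Op 4: merge R2<->R3 -> R2=(0,0,0,5) R3=(0,0,0,5)
Op 5: merge R0<->R1 -> R0=(0,0,0,5) R1=(0,0,0,5)
Op 6: merge R2<->R1 -> R2=(0,0,0,5) R1=(0,0,0,5)
Op 7: inc R1 by 2 -> R1=(0,2,0,5) value=7
Op 8: inc R1 by 5 -> R1=(0,7,0,5) value=12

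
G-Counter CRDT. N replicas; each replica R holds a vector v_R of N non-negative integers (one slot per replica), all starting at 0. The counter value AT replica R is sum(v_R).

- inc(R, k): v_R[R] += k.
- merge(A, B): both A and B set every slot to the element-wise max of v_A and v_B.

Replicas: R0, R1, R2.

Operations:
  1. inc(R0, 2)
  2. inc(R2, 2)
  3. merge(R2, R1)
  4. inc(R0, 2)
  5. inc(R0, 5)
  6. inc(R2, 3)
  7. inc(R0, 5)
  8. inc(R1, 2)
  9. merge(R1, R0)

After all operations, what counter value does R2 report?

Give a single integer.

Answer: 5

Derivation:
Op 1: inc R0 by 2 -> R0=(2,0,0) value=2
Op 2: inc R2 by 2 -> R2=(0,0,2) value=2
Op 3: merge R2<->R1 -> R2=(0,0,2) R1=(0,0,2)
Op 4: inc R0 by 2 -> R0=(4,0,0) value=4
Op 5: inc R0 by 5 -> R0=(9,0,0) value=9
Op 6: inc R2 by 3 -> R2=(0,0,5) value=5
Op 7: inc R0 by 5 -> R0=(14,0,0) value=14
Op 8: inc R1 by 2 -> R1=(0,2,2) value=4
Op 9: merge R1<->R0 -> R1=(14,2,2) R0=(14,2,2)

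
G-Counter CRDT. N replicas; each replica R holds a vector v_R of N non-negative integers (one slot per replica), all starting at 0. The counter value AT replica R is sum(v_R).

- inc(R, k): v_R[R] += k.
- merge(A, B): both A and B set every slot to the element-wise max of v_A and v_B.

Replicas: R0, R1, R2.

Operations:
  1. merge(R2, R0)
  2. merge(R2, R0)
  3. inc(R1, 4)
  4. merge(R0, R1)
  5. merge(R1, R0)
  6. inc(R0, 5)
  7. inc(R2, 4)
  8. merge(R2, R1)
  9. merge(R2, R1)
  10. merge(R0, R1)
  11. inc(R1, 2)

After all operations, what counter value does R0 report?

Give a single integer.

Answer: 13

Derivation:
Op 1: merge R2<->R0 -> R2=(0,0,0) R0=(0,0,0)
Op 2: merge R2<->R0 -> R2=(0,0,0) R0=(0,0,0)
Op 3: inc R1 by 4 -> R1=(0,4,0) value=4
Op 4: merge R0<->R1 -> R0=(0,4,0) R1=(0,4,0)
Op 5: merge R1<->R0 -> R1=(0,4,0) R0=(0,4,0)
Op 6: inc R0 by 5 -> R0=(5,4,0) value=9
Op 7: inc R2 by 4 -> R2=(0,0,4) value=4
Op 8: merge R2<->R1 -> R2=(0,4,4) R1=(0,4,4)
Op 9: merge R2<->R1 -> R2=(0,4,4) R1=(0,4,4)
Op 10: merge R0<->R1 -> R0=(5,4,4) R1=(5,4,4)
Op 11: inc R1 by 2 -> R1=(5,6,4) value=15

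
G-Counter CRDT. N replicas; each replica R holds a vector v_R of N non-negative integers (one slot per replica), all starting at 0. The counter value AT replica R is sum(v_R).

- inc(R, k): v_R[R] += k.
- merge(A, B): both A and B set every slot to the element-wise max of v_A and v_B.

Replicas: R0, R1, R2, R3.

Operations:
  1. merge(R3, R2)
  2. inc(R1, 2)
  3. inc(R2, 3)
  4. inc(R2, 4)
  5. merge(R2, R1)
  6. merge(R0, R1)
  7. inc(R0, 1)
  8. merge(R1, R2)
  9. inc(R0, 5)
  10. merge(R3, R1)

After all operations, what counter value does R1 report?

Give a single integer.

Op 1: merge R3<->R2 -> R3=(0,0,0,0) R2=(0,0,0,0)
Op 2: inc R1 by 2 -> R1=(0,2,0,0) value=2
Op 3: inc R2 by 3 -> R2=(0,0,3,0) value=3
Op 4: inc R2 by 4 -> R2=(0,0,7,0) value=7
Op 5: merge R2<->R1 -> R2=(0,2,7,0) R1=(0,2,7,0)
Op 6: merge R0<->R1 -> R0=(0,2,7,0) R1=(0,2,7,0)
Op 7: inc R0 by 1 -> R0=(1,2,7,0) value=10
Op 8: merge R1<->R2 -> R1=(0,2,7,0) R2=(0,2,7,0)
Op 9: inc R0 by 5 -> R0=(6,2,7,0) value=15
Op 10: merge R3<->R1 -> R3=(0,2,7,0) R1=(0,2,7,0)

Answer: 9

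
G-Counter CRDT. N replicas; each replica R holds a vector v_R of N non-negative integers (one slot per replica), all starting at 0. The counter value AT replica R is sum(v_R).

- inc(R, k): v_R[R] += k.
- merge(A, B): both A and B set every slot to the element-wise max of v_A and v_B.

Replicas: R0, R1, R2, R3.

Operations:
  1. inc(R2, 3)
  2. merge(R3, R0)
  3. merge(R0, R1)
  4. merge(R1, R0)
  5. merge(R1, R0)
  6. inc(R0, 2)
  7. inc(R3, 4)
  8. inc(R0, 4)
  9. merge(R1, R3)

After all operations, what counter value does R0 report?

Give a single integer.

Op 1: inc R2 by 3 -> R2=(0,0,3,0) value=3
Op 2: merge R3<->R0 -> R3=(0,0,0,0) R0=(0,0,0,0)
Op 3: merge R0<->R1 -> R0=(0,0,0,0) R1=(0,0,0,0)
Op 4: merge R1<->R0 -> R1=(0,0,0,0) R0=(0,0,0,0)
Op 5: merge R1<->R0 -> R1=(0,0,0,0) R0=(0,0,0,0)
Op 6: inc R0 by 2 -> R0=(2,0,0,0) value=2
Op 7: inc R3 by 4 -> R3=(0,0,0,4) value=4
Op 8: inc R0 by 4 -> R0=(6,0,0,0) value=6
Op 9: merge R1<->R3 -> R1=(0,0,0,4) R3=(0,0,0,4)

Answer: 6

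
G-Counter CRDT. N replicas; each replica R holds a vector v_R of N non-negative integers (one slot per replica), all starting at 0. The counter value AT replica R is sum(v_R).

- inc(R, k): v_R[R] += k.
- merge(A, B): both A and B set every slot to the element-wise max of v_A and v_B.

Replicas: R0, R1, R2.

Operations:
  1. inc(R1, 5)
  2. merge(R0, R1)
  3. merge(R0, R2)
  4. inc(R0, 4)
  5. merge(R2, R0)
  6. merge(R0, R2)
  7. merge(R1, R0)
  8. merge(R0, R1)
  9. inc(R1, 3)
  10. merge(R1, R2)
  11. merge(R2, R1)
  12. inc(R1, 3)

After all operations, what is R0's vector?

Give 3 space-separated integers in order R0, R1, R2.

Answer: 4 5 0

Derivation:
Op 1: inc R1 by 5 -> R1=(0,5,0) value=5
Op 2: merge R0<->R1 -> R0=(0,5,0) R1=(0,5,0)
Op 3: merge R0<->R2 -> R0=(0,5,0) R2=(0,5,0)
Op 4: inc R0 by 4 -> R0=(4,5,0) value=9
Op 5: merge R2<->R0 -> R2=(4,5,0) R0=(4,5,0)
Op 6: merge R0<->R2 -> R0=(4,5,0) R2=(4,5,0)
Op 7: merge R1<->R0 -> R1=(4,5,0) R0=(4,5,0)
Op 8: merge R0<->R1 -> R0=(4,5,0) R1=(4,5,0)
Op 9: inc R1 by 3 -> R1=(4,8,0) value=12
Op 10: merge R1<->R2 -> R1=(4,8,0) R2=(4,8,0)
Op 11: merge R2<->R1 -> R2=(4,8,0) R1=(4,8,0)
Op 12: inc R1 by 3 -> R1=(4,11,0) value=15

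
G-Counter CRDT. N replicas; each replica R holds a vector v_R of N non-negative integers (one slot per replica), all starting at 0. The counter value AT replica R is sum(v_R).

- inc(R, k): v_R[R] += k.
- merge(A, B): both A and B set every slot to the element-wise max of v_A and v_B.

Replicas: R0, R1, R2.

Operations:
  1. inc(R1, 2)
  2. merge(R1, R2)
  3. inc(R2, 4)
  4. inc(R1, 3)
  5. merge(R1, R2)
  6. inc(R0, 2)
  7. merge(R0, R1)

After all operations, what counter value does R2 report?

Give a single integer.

Answer: 9

Derivation:
Op 1: inc R1 by 2 -> R1=(0,2,0) value=2
Op 2: merge R1<->R2 -> R1=(0,2,0) R2=(0,2,0)
Op 3: inc R2 by 4 -> R2=(0,2,4) value=6
Op 4: inc R1 by 3 -> R1=(0,5,0) value=5
Op 5: merge R1<->R2 -> R1=(0,5,4) R2=(0,5,4)
Op 6: inc R0 by 2 -> R0=(2,0,0) value=2
Op 7: merge R0<->R1 -> R0=(2,5,4) R1=(2,5,4)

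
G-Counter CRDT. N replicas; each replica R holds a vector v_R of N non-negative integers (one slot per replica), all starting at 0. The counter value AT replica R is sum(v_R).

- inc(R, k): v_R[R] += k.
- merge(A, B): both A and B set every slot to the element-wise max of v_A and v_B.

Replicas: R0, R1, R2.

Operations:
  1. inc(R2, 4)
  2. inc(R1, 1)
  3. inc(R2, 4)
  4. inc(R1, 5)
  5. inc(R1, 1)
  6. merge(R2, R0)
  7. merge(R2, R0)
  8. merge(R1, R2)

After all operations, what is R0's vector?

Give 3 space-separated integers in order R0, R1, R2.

Op 1: inc R2 by 4 -> R2=(0,0,4) value=4
Op 2: inc R1 by 1 -> R1=(0,1,0) value=1
Op 3: inc R2 by 4 -> R2=(0,0,8) value=8
Op 4: inc R1 by 5 -> R1=(0,6,0) value=6
Op 5: inc R1 by 1 -> R1=(0,7,0) value=7
Op 6: merge R2<->R0 -> R2=(0,0,8) R0=(0,0,8)
Op 7: merge R2<->R0 -> R2=(0,0,8) R0=(0,0,8)
Op 8: merge R1<->R2 -> R1=(0,7,8) R2=(0,7,8)

Answer: 0 0 8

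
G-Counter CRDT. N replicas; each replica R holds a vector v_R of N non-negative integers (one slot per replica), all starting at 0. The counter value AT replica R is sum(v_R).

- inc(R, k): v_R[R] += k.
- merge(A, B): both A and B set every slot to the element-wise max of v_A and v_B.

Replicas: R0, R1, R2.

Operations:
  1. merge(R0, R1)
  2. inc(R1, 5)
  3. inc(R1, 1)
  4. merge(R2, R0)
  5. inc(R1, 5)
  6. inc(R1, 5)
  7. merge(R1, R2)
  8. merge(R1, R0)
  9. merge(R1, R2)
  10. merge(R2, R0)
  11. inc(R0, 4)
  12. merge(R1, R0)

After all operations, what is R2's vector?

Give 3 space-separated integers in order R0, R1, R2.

Op 1: merge R0<->R1 -> R0=(0,0,0) R1=(0,0,0)
Op 2: inc R1 by 5 -> R1=(0,5,0) value=5
Op 3: inc R1 by 1 -> R1=(0,6,0) value=6
Op 4: merge R2<->R0 -> R2=(0,0,0) R0=(0,0,0)
Op 5: inc R1 by 5 -> R1=(0,11,0) value=11
Op 6: inc R1 by 5 -> R1=(0,16,0) value=16
Op 7: merge R1<->R2 -> R1=(0,16,0) R2=(0,16,0)
Op 8: merge R1<->R0 -> R1=(0,16,0) R0=(0,16,0)
Op 9: merge R1<->R2 -> R1=(0,16,0) R2=(0,16,0)
Op 10: merge R2<->R0 -> R2=(0,16,0) R0=(0,16,0)
Op 11: inc R0 by 4 -> R0=(4,16,0) value=20
Op 12: merge R1<->R0 -> R1=(4,16,0) R0=(4,16,0)

Answer: 0 16 0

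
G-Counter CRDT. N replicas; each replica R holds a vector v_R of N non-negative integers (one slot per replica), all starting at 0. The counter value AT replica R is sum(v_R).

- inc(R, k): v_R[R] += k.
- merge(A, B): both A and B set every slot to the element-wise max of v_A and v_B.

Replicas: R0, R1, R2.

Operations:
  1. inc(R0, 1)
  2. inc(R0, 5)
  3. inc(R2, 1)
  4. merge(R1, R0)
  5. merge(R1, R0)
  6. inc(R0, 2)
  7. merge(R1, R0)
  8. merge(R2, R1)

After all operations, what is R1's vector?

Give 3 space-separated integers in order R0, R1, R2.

Answer: 8 0 1

Derivation:
Op 1: inc R0 by 1 -> R0=(1,0,0) value=1
Op 2: inc R0 by 5 -> R0=(6,0,0) value=6
Op 3: inc R2 by 1 -> R2=(0,0,1) value=1
Op 4: merge R1<->R0 -> R1=(6,0,0) R0=(6,0,0)
Op 5: merge R1<->R0 -> R1=(6,0,0) R0=(6,0,0)
Op 6: inc R0 by 2 -> R0=(8,0,0) value=8
Op 7: merge R1<->R0 -> R1=(8,0,0) R0=(8,0,0)
Op 8: merge R2<->R1 -> R2=(8,0,1) R1=(8,0,1)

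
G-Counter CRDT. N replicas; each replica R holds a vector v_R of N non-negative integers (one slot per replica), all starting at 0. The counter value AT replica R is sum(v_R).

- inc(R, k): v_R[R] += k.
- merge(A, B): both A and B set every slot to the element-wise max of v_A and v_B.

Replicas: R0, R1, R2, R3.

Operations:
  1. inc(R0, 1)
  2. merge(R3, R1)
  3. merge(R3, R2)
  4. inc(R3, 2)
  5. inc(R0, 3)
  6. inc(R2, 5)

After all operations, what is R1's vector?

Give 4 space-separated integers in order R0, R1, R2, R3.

Op 1: inc R0 by 1 -> R0=(1,0,0,0) value=1
Op 2: merge R3<->R1 -> R3=(0,0,0,0) R1=(0,0,0,0)
Op 3: merge R3<->R2 -> R3=(0,0,0,0) R2=(0,0,0,0)
Op 4: inc R3 by 2 -> R3=(0,0,0,2) value=2
Op 5: inc R0 by 3 -> R0=(4,0,0,0) value=4
Op 6: inc R2 by 5 -> R2=(0,0,5,0) value=5

Answer: 0 0 0 0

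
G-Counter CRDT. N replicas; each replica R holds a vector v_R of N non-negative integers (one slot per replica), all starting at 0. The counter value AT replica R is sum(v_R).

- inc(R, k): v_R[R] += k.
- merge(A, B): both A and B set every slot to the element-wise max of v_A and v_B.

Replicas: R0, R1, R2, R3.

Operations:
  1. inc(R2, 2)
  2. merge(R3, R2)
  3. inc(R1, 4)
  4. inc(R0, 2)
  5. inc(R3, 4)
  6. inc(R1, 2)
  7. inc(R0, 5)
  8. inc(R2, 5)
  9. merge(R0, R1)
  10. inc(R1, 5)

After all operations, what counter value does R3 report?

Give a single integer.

Answer: 6

Derivation:
Op 1: inc R2 by 2 -> R2=(0,0,2,0) value=2
Op 2: merge R3<->R2 -> R3=(0,0,2,0) R2=(0,0,2,0)
Op 3: inc R1 by 4 -> R1=(0,4,0,0) value=4
Op 4: inc R0 by 2 -> R0=(2,0,0,0) value=2
Op 5: inc R3 by 4 -> R3=(0,0,2,4) value=6
Op 6: inc R1 by 2 -> R1=(0,6,0,0) value=6
Op 7: inc R0 by 5 -> R0=(7,0,0,0) value=7
Op 8: inc R2 by 5 -> R2=(0,0,7,0) value=7
Op 9: merge R0<->R1 -> R0=(7,6,0,0) R1=(7,6,0,0)
Op 10: inc R1 by 5 -> R1=(7,11,0,0) value=18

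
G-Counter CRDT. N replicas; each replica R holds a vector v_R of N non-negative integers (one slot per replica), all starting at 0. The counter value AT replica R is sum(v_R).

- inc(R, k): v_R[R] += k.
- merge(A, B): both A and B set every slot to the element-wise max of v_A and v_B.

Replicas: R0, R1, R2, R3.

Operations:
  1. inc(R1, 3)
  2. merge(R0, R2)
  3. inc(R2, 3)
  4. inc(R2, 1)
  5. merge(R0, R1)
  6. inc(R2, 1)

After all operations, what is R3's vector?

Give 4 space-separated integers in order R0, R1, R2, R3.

Op 1: inc R1 by 3 -> R1=(0,3,0,0) value=3
Op 2: merge R0<->R2 -> R0=(0,0,0,0) R2=(0,0,0,0)
Op 3: inc R2 by 3 -> R2=(0,0,3,0) value=3
Op 4: inc R2 by 1 -> R2=(0,0,4,0) value=4
Op 5: merge R0<->R1 -> R0=(0,3,0,0) R1=(0,3,0,0)
Op 6: inc R2 by 1 -> R2=(0,0,5,0) value=5

Answer: 0 0 0 0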